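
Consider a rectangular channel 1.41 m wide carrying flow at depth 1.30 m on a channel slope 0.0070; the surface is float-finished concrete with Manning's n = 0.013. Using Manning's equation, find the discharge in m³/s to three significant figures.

7.00 m³/s

A = b·y = 1.41 × 1.30 = 1.833 m²
P = b + 2y = 1.41 + 2×1.30 = 4.010 m
R = A/P = 1.833/4.010 = 0.4571 m
Q = (1/n)·A·R^(2/3)·S^(1/2) = (1/0.013) × 1.833 × 0.4571^(2/3) × 0.0070^(1/2) = 7.000 m³/s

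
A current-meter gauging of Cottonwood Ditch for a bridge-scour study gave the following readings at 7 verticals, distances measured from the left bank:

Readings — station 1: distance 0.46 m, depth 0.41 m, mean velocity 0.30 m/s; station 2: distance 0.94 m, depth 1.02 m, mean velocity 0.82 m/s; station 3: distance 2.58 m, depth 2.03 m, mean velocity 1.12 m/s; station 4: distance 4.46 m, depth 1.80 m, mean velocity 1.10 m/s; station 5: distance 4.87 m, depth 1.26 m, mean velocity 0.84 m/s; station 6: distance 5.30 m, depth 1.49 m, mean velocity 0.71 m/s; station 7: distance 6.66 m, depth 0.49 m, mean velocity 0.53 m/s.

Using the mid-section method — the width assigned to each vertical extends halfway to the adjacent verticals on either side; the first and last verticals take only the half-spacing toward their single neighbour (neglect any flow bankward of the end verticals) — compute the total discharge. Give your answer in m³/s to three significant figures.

8.75 m³/s

w_1 = (0.94 − 0.46)/2 = 0.24 m; q_1 = 0.30 × 0.41 × 0.24 = 0.02952 m³/s
w_2 = (2.58 − 0.46)/2 = 1.06 m; q_2 = 0.82 × 1.02 × 1.06 = 0.8866 m³/s
w_3 = (4.46 − 0.94)/2 = 1.76 m; q_3 = 1.12 × 2.03 × 1.76 = 4.002 m³/s
w_4 = (4.87 − 2.58)/2 = 1.145 m; q_4 = 1.10 × 1.80 × 1.145 = 2.267 m³/s
w_5 = (5.30 − 4.46)/2 = 0.42 m; q_5 = 0.84 × 1.26 × 0.42 = 0.4445 m³/s
w_6 = (6.66 − 4.87)/2 = 0.895 m; q_6 = 0.71 × 1.49 × 0.895 = 0.9468 m³/s
w_7 = (6.66 − 5.30)/2 = 0.68 m; q_7 = 0.53 × 0.49 × 0.68 = 0.1766 m³/s
Q = Σ qᵢ = 8.753 m³/s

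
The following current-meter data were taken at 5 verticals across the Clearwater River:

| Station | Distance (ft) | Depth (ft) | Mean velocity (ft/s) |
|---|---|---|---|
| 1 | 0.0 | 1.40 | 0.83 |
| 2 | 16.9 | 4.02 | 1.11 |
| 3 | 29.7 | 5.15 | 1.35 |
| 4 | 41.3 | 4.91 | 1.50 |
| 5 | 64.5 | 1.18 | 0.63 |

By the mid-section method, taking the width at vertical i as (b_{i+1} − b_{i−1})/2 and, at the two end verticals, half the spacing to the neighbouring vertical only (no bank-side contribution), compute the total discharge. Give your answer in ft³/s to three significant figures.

298 ft³/s

w_1 = (16.9 − 0.0)/2 = 8.45 ft; q_1 = 0.83 × 1.40 × 8.45 = 9.819 ft³/s
w_2 = (29.7 − 0.0)/2 = 14.85 ft; q_2 = 1.11 × 4.02 × 14.85 = 66.26 ft³/s
w_3 = (41.3 − 16.9)/2 = 12.2 ft; q_3 = 1.35 × 5.15 × 12.2 = 84.82 ft³/s
w_4 = (64.5 − 29.7)/2 = 17.4 ft; q_4 = 1.50 × 4.91 × 17.4 = 128.2 ft³/s
w_5 = (64.5 − 41.3)/2 = 11.6 ft; q_5 = 0.63 × 1.18 × 11.6 = 8.623 ft³/s
Q = Σ qᵢ = 297.7 ft³/s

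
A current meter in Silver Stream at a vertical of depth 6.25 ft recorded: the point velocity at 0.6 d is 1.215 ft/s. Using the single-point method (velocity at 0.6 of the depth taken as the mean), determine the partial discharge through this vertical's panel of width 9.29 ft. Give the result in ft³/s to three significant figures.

70.5 ft³/s

v̄ = v₀.₆ = 1.215 ft/s
q = v̄ × d × w = 1.215 × 6.25 × 9.29 = 70.55 ft³/s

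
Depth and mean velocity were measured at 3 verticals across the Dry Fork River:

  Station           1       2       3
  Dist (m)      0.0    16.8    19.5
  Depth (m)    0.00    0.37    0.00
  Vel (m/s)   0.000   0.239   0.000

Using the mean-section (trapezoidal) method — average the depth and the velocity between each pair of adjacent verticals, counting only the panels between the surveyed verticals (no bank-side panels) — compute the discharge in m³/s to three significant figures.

Panel 1-2: Δb = 16.8 m, d̄ = (0.00+0.37)/2 = 0.185, v̄ = (0.000+0.239)/2 = 0.1195 → q = 16.8×0.185×0.1195 = 0.3714 m³/s
Panel 2-3: Δb = 2.7 m, d̄ = (0.37+0.00)/2 = 0.185, v̄ = (0.239+0.000)/2 = 0.1195 → q = 2.7×0.185×0.1195 = 0.05969 m³/s
Q = Σ q = 0.4311 m³/s

0.431 m³/s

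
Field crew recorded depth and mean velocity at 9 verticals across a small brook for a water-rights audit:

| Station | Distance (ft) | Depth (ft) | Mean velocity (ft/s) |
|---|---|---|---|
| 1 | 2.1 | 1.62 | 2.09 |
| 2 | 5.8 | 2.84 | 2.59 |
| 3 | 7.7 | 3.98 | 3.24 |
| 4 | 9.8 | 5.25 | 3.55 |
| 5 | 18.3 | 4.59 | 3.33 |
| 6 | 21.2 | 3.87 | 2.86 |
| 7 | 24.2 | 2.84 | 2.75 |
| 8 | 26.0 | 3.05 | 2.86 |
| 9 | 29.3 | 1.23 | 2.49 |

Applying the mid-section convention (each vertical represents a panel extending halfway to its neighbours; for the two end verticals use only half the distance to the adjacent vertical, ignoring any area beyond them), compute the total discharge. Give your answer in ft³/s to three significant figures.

317 ft³/s

w_1 = (5.8 − 2.1)/2 = 1.85 ft; q_1 = 2.09 × 1.62 × 1.85 = 6.264 ft³/s
w_2 = (7.7 − 2.1)/2 = 2.8 ft; q_2 = 2.59 × 2.84 × 2.8 = 20.60 ft³/s
w_3 = (9.8 − 5.8)/2 = 2 ft; q_3 = 3.24 × 3.98 × 2 = 25.79 ft³/s
w_4 = (18.3 − 7.7)/2 = 5.3 ft; q_4 = 3.55 × 5.25 × 5.3 = 98.78 ft³/s
w_5 = (21.2 − 9.8)/2 = 5.7 ft; q_5 = 3.33 × 4.59 × 5.7 = 87.12 ft³/s
w_6 = (24.2 − 18.3)/2 = 2.95 ft; q_6 = 2.86 × 3.87 × 2.95 = 32.65 ft³/s
w_7 = (26.0 − 21.2)/2 = 2.4 ft; q_7 = 2.75 × 2.84 × 2.4 = 18.74 ft³/s
w_8 = (29.3 − 24.2)/2 = 2.55 ft; q_8 = 2.86 × 3.05 × 2.55 = 22.24 ft³/s
w_9 = (29.3 − 26.0)/2 = 1.65 ft; q_9 = 2.49 × 1.23 × 1.65 = 5.053 ft³/s
Q = Σ qᵢ = 317.2 ft³/s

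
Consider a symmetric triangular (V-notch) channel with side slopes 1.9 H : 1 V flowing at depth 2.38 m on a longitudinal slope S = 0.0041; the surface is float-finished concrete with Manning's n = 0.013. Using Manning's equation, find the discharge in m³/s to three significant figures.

A = z·y² = 1.9×2.38² = 10.76 m²
P = 2y√(1+z²) = 2×2.38×√(1+1.9²) = 10.22 m
R = A/P = 10.76/10.22 = 1.053 m
Q = (1/n)·A·R^(2/3)·S^(1/2) = (1/0.013) × 10.76 × 1.053^(2/3) × 0.0041^(1/2) = 54.87 m³/s

54.9 m³/s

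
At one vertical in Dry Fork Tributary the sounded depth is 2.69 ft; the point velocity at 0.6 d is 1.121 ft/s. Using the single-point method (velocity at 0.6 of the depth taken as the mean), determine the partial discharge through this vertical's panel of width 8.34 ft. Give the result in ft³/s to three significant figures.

25.1 ft³/s

v̄ = v₀.₆ = 1.121 ft/s
q = v̄ × d × w = 1.121 × 2.69 × 8.34 = 25.15 ft³/s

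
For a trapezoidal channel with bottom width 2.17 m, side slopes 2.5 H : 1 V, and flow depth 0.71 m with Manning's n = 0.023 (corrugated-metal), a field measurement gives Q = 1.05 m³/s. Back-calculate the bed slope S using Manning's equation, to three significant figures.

A = (b + z·y)·y = (2.17 + 2.5×0.71)×0.71 = 2.801 m²
P = b + 2y√(1+z²) = 2.17 + 2×0.71×√(1+2.5²) = 5.993 m
R = A/P = 2.801/5.993 = 0.4673 m
S = (Q·n / (1·A·R^(2/3)))² = (1.05×0.023 / (1×2.801×0.6022))² = 0.0002050

0.000205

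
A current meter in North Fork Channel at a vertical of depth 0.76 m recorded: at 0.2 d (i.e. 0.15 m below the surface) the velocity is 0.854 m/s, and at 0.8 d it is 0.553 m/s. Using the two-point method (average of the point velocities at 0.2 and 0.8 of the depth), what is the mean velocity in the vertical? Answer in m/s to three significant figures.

0.704 m/s

v̄ = (0.854 + 0.553) / 2 = 0.7035 m/s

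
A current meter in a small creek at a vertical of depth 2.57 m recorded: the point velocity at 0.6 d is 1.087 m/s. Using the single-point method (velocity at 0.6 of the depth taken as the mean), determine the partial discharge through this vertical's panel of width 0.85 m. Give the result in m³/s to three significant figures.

2.37 m³/s

v̄ = v₀.₆ = 1.087 m/s
q = v̄ × d × w = 1.087 × 2.57 × 0.85 = 2.375 m³/s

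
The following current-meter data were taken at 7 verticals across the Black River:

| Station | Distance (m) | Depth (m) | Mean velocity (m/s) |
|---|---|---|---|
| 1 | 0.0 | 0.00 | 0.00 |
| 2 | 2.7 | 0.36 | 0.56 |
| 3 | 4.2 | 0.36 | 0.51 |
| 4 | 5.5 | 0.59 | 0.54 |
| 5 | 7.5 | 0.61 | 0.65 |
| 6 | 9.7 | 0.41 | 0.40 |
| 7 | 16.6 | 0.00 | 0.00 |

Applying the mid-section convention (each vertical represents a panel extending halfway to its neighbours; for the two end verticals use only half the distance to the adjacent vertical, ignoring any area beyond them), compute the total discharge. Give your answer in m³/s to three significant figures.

w_2 = (4.2 − 0.0)/2 = 2.1 m; q_2 = 0.56 × 0.36 × 2.1 = 0.4234 m³/s
w_3 = (5.5 − 2.7)/2 = 1.4 m; q_3 = 0.51 × 0.36 × 1.4 = 0.2570 m³/s
w_4 = (7.5 − 4.2)/2 = 1.65 m; q_4 = 0.54 × 0.59 × 1.65 = 0.5257 m³/s
w_5 = (9.7 − 5.5)/2 = 2.1 m; q_5 = 0.65 × 0.61 × 2.1 = 0.8327 m³/s
w_6 = (16.6 − 7.5)/2 = 4.55 m; q_6 = 0.40 × 0.41 × 4.55 = 0.7462 m³/s
Stations 1, 7 contribute zero (depth or velocity is 0).
Q = Σ qᵢ = 2.785 m³/s

2.78 m³/s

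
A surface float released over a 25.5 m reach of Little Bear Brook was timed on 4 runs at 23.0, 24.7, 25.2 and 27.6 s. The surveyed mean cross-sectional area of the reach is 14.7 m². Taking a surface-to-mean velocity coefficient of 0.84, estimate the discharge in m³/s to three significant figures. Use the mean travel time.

12.5 m³/s

t̄ = (23.0 + 24.7 + 25.2 + 27.6) / 4 = 25.125 s
v_surface = L / t̄ = 25.5 / 25.125 = 1.015 m/s
v_mean = 0.84 × 1.015 = 0.8525 m/s
Q = A × v_mean = 14.7 × 0.8525 = 12.53 m³/s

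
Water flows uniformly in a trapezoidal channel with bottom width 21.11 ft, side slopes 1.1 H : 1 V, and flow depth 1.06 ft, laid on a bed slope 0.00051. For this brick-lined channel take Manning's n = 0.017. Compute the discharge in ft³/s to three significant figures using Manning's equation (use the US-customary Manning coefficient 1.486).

A = (b + z·y)·y = (21.11 + 1.1×1.06)×1.06 = 23.61 ft²
P = b + 2y√(1+z²) = 21.11 + 2×1.06×√(1+1.1²) = 24.26 ft
R = A/P = 23.61/24.26 = 0.9732 ft
Q = (1.486/n)·A·R^(2/3)·S^(1/2) = (1.486/0.017) × 23.61 × 0.9732^(2/3) × 0.00051^(1/2) = 45.78 ft³/s

45.8 ft³/s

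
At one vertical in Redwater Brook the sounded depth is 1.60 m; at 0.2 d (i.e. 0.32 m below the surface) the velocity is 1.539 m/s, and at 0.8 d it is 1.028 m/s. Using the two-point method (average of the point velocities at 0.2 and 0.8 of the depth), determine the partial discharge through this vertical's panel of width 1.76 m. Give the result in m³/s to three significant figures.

v̄ = (1.539 + 1.028) / 2 = 1.284 m/s
q = v̄ × d × w = 1.284 × 1.60 × 1.76 = 3.614 m³/s

3.61 m³/s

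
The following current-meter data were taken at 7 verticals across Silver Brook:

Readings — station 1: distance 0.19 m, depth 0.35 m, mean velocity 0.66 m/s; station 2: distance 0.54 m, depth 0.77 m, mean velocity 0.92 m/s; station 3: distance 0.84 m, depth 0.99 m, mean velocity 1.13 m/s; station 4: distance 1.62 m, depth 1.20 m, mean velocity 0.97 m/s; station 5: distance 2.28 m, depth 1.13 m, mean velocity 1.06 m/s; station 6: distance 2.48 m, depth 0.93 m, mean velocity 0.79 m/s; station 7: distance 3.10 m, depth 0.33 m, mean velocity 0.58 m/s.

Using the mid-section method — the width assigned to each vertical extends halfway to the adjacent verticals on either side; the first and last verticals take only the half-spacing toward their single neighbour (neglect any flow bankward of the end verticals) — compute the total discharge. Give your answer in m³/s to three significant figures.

2.59 m³/s

w_1 = (0.54 − 0.19)/2 = 0.175 m; q_1 = 0.66 × 0.35 × 0.175 = 0.04043 m³/s
w_2 = (0.84 − 0.19)/2 = 0.325 m; q_2 = 0.92 × 0.77 × 0.325 = 0.2302 m³/s
w_3 = (1.62 − 0.54)/2 = 0.54 m; q_3 = 1.13 × 0.99 × 0.54 = 0.6041 m³/s
w_4 = (2.28 − 0.84)/2 = 0.72 m; q_4 = 0.97 × 1.20 × 0.72 = 0.8381 m³/s
w_5 = (2.48 − 1.62)/2 = 0.43 m; q_5 = 1.06 × 1.13 × 0.43 = 0.5151 m³/s
w_6 = (3.10 − 2.28)/2 = 0.41 m; q_6 = 0.79 × 0.93 × 0.41 = 0.3012 m³/s
w_7 = (3.10 − 2.48)/2 = 0.31 m; q_7 = 0.58 × 0.33 × 0.31 = 0.05933 m³/s
Q = Σ qᵢ = 2.588 m³/s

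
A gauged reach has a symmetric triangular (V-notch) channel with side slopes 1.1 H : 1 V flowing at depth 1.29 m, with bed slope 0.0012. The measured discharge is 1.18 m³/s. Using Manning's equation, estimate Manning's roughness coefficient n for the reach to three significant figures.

A = z·y² = 1.1×1.29² = 1.831 m²
P = 2y√(1+z²) = 2×1.29×√(1+1.1²) = 3.835 m
R = A/P = 1.831/3.835 = 0.4773 m
n = (1/Q)·A·R^(2/3)·S^(1/2) = (1/1.18) × 1.831 × 0.6107 × 0.03464 = 0.03282

0.0328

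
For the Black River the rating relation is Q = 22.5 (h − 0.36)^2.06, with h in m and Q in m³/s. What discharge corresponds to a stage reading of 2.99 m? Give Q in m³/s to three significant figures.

Q = 22.5 × (2.99 − 0.36)^2.06 = 22.5 × 2.63^2.06 = 164.9 m³/s

165 m³/s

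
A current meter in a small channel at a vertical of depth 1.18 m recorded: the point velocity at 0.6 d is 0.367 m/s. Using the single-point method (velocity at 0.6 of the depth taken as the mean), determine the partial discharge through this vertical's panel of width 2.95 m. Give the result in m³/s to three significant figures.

v̄ = v₀.₆ = 0.367 m/s
q = v̄ × d × w = 0.3670 × 1.18 × 2.95 = 1.278 m³/s

1.28 m³/s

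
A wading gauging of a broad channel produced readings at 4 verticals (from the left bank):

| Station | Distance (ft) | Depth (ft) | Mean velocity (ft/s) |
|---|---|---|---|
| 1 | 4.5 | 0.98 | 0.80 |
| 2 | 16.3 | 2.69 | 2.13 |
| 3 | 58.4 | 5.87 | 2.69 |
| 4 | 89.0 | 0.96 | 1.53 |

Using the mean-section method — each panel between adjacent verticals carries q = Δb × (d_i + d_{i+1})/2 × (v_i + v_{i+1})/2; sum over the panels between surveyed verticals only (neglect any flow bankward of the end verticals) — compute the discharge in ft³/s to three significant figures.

686 ft³/s

Panel 1-2: Δb = 11.8 ft, d̄ = (0.98+2.69)/2 = 1.835, v̄ = (0.80+2.13)/2 = 1.465 → q = 11.8×1.835×1.465 = 31.72 ft³/s
Panel 2-3: Δb = 42.1 ft, d̄ = (2.69+5.87)/2 = 4.28, v̄ = (2.13+2.69)/2 = 2.41 → q = 42.1×4.28×2.41 = 434.3 ft³/s
Panel 3-4: Δb = 30.6 ft, d̄ = (5.87+0.96)/2 = 3.415, v̄ = (2.69+1.53)/2 = 2.11 → q = 30.6×3.415×2.11 = 220.5 ft³/s
Q = Σ q = 686.5 ft³/s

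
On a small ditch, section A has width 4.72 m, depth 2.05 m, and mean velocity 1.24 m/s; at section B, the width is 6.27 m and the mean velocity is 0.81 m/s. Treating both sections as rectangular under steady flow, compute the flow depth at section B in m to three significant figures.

Q = A₁V₁ = (4.72×2.05) × 1.24 = 12.00 m³/s
d₂ = Q/(b₂ V₂) = 12.00/(6.27×0.81) = 2.362 m

2.36 m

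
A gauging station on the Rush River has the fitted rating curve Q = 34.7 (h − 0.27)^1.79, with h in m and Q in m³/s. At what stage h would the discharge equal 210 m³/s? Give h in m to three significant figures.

h − h₀ = (Q/C)^(1/b) = (210/34.7)^(1/1.79) = 2.734 m
h = 0.27 + 2.734 = 3.004 m

3.00 m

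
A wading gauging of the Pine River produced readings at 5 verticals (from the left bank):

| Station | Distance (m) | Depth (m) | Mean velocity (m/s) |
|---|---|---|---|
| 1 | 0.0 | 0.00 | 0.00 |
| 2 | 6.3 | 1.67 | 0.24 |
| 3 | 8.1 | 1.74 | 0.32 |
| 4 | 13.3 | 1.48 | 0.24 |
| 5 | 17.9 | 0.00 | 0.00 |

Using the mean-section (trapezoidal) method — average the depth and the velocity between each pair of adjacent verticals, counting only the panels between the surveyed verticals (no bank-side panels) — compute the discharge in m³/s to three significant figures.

Panel 1-2: Δb = 6.3 m, d̄ = (0.00+1.67)/2 = 0.835, v̄ = (0.00+0.24)/2 = 0.12 → q = 6.3×0.835×0.12 = 0.6313 m³/s
Panel 2-3: Δb = 1.8 m, d̄ = (1.67+1.74)/2 = 1.705, v̄ = (0.24+0.32)/2 = 0.28 → q = 1.8×1.705×0.28 = 0.8593 m³/s
Panel 3-4: Δb = 5.2 m, d̄ = (1.74+1.48)/2 = 1.61, v̄ = (0.32+0.24)/2 = 0.28 → q = 5.2×1.61×0.28 = 2.344 m³/s
Panel 4-5: Δb = 4.6 m, d̄ = (1.48+0.00)/2 = 0.74, v̄ = (0.24+0.00)/2 = 0.12 → q = 4.6×0.74×0.12 = 0.4085 m³/s
Q = Σ q = 4.243 m³/s

4.24 m³/s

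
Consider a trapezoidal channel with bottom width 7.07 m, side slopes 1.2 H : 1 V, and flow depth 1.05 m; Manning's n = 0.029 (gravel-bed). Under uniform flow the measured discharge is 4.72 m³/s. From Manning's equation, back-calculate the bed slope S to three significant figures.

0.000307

A = (b + z·y)·y = (7.07 + 1.2×1.05)×1.05 = 8.747 m²
P = b + 2y√(1+z²) = 7.07 + 2×1.05×√(1+1.2²) = 10.35 m
R = A/P = 8.747/10.35 = 0.8450 m
S = (Q·n / (1·A·R^(2/3)))² = (4.72×0.029 / (1×8.747×0.8938))² = 0.0003066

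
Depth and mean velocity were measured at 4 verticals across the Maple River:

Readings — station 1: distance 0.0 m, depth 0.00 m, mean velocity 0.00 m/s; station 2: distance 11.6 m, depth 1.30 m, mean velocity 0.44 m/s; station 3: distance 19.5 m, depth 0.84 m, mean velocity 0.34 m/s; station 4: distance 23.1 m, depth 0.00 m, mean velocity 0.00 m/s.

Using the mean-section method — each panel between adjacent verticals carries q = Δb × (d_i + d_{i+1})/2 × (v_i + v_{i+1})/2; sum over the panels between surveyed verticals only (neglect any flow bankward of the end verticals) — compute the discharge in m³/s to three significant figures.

Panel 1-2: Δb = 11.6 m, d̄ = (0.00+1.30)/2 = 0.65, v̄ = (0.00+0.44)/2 = 0.22 → q = 11.6×0.65×0.22 = 1.659 m³/s
Panel 2-3: Δb = 7.9 m, d̄ = (1.30+0.84)/2 = 1.07, v̄ = (0.44+0.34)/2 = 0.39 → q = 7.9×1.07×0.39 = 3.297 m³/s
Panel 3-4: Δb = 3.6 m, d̄ = (0.84+0.00)/2 = 0.42, v̄ = (0.34+0.00)/2 = 0.17 → q = 3.6×0.42×0.17 = 0.2570 m³/s
Q = Σ q = 5.213 m³/s

5.21 m³/s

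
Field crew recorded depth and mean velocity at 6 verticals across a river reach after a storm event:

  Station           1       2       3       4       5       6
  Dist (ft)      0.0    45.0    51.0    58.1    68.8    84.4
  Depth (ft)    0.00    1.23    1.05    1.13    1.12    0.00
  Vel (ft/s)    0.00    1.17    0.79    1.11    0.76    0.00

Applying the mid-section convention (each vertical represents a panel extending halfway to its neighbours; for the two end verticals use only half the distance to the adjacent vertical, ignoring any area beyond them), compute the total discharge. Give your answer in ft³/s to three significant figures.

w_2 = (51.0 − 0.0)/2 = 25.5 ft; q_2 = 1.17 × 1.23 × 25.5 = 36.70 ft³/s
w_3 = (58.1 − 45.0)/2 = 6.55 ft; q_3 = 0.79 × 1.05 × 6.55 = 5.433 ft³/s
w_4 = (68.8 − 51.0)/2 = 8.9 ft; q_4 = 1.11 × 1.13 × 8.9 = 11.16 ft³/s
w_5 = (84.4 − 58.1)/2 = 13.15 ft; q_5 = 0.76 × 1.12 × 13.15 = 11.19 ft³/s
Stations 1, 6 contribute zero (depth or velocity is 0).
Q = Σ qᵢ = 64.49 ft³/s

64.5 ft³/s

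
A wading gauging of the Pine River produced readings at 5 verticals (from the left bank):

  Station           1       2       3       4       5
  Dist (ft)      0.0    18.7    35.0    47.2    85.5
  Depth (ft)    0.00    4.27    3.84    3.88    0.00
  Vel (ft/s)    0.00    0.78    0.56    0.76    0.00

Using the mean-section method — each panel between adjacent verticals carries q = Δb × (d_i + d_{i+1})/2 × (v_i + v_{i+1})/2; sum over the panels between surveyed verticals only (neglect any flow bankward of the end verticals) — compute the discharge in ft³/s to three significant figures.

119 ft³/s

Panel 1-2: Δb = 18.7 ft, d̄ = (0.00+4.27)/2 = 2.135, v̄ = (0.00+0.78)/2 = 0.39 → q = 18.7×2.135×0.39 = 15.57 ft³/s
Panel 2-3: Δb = 16.3 ft, d̄ = (4.27+3.84)/2 = 4.055, v̄ = (0.78+0.56)/2 = 0.67 → q = 16.3×4.055×0.67 = 44.28 ft³/s
Panel 3-4: Δb = 12.2 ft, d̄ = (3.84+3.88)/2 = 3.86, v̄ = (0.56+0.76)/2 = 0.66 → q = 12.2×3.86×0.66 = 31.08 ft³/s
Panel 4-5: Δb = 38.3 ft, d̄ = (3.88+0.00)/2 = 1.94, v̄ = (0.76+0.00)/2 = 0.38 → q = 38.3×1.94×0.38 = 28.23 ft³/s
Q = Σ q = 119.2 ft³/s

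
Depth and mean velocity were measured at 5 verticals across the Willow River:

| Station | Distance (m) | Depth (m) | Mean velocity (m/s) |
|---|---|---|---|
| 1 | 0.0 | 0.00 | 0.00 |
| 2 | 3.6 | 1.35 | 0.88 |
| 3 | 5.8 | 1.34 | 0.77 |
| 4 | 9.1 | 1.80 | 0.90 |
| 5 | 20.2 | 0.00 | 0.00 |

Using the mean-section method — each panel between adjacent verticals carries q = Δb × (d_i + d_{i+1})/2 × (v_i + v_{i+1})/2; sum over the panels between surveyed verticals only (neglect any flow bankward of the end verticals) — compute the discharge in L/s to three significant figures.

12300 L/s

Panel 1-2: Δb = 3.6 m, d̄ = (0.00+1.35)/2 = 0.675, v̄ = (0.00+0.88)/2 = 0.44 → q = 3.6×0.675×0.44 = 1.069 m³/s
Panel 2-3: Δb = 2.2 m, d̄ = (1.35+1.34)/2 = 1.345, v̄ = (0.88+0.77)/2 = 0.825 → q = 2.2×1.345×0.825 = 2.441 m³/s
Panel 3-4: Δb = 3.3 m, d̄ = (1.34+1.80)/2 = 1.57, v̄ = (0.77+0.90)/2 = 0.835 → q = 3.3×1.57×0.835 = 4.326 m³/s
Panel 4-5: Δb = 11.1 m, d̄ = (1.80+0.00)/2 = 0.9, v̄ = (0.90+0.00)/2 = 0.45 → q = 11.1×0.9×0.45 = 4.496 m³/s
Q = Σ q = 12.33 m³/s
= 12.33 × 1000 = 12330 L/s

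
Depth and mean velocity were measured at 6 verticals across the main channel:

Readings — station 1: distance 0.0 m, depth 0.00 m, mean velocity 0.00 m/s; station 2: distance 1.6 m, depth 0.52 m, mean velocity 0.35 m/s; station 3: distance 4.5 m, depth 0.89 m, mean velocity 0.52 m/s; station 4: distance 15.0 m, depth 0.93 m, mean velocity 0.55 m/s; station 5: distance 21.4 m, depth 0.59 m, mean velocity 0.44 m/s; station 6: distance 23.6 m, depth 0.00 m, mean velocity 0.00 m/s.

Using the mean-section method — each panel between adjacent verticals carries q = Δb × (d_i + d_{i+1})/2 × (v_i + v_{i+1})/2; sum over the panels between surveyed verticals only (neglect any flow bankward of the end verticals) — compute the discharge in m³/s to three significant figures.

Panel 1-2: Δb = 1.6 m, d̄ = (0.00+0.52)/2 = 0.26, v̄ = (0.00+0.35)/2 = 0.175 → q = 1.6×0.26×0.175 = 0.07280 m³/s
Panel 2-3: Δb = 2.9 m, d̄ = (0.52+0.89)/2 = 0.705, v̄ = (0.35+0.52)/2 = 0.435 → q = 2.9×0.705×0.435 = 0.8894 m³/s
Panel 3-4: Δb = 10.5 m, d̄ = (0.89+0.93)/2 = 0.91, v̄ = (0.52+0.55)/2 = 0.535 → q = 10.5×0.91×0.535 = 5.112 m³/s
Panel 4-5: Δb = 6.4 m, d̄ = (0.93+0.59)/2 = 0.76, v̄ = (0.55+0.44)/2 = 0.495 → q = 6.4×0.76×0.495 = 2.408 m³/s
Panel 5-6: Δb = 2.2 m, d̄ = (0.59+0.00)/2 = 0.295, v̄ = (0.44+0.00)/2 = 0.22 → q = 2.2×0.295×0.22 = 0.1428 m³/s
Q = Σ q = 8.625 m³/s

8.62 m³/s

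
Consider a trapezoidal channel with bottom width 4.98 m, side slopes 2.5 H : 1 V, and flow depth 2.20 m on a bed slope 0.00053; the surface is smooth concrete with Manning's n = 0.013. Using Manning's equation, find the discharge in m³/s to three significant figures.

A = (b + z·y)·y = (4.98 + 2.5×2.20)×2.20 = 23.06 m²
P = b + 2y√(1+z²) = 4.98 + 2×2.20×√(1+2.5²) = 16.83 m
R = A/P = 23.06/16.83 = 1.370 m
Q = (1/n)·A·R^(2/3)·S^(1/2) = (1/0.013) × 23.06 × 1.370^(2/3) × 0.00053^(1/2) = 50.37 m³/s

50.4 m³/s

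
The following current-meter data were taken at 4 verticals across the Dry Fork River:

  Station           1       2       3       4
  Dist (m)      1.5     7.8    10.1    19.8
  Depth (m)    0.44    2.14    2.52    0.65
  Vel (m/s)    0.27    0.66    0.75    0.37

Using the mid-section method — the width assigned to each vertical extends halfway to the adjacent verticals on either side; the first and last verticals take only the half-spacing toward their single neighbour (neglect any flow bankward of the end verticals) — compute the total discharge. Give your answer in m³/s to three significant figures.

19.0 m³/s

w_1 = (7.8 − 1.5)/2 = 3.15 m; q_1 = 0.27 × 0.44 × 3.15 = 0.3742 m³/s
w_2 = (10.1 − 1.5)/2 = 4.3 m; q_2 = 0.66 × 2.14 × 4.3 = 6.073 m³/s
w_3 = (19.8 − 7.8)/2 = 6 m; q_3 = 0.75 × 2.52 × 6 = 11.34 m³/s
w_4 = (19.8 − 10.1)/2 = 4.85 m; q_4 = 0.37 × 0.65 × 4.85 = 1.166 m³/s
Q = Σ qᵢ = 18.95 m³/s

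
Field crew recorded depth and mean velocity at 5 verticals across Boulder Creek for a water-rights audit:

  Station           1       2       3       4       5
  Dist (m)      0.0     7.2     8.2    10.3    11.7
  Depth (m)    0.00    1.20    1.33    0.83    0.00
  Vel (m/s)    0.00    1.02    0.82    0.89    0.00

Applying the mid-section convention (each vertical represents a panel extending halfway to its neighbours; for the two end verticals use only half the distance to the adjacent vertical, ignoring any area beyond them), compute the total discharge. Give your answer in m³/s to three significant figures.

w_2 = (8.2 − 0.0)/2 = 4.1 m; q_2 = 1.02 × 1.20 × 4.1 = 5.018 m³/s
w_3 = (10.3 − 7.2)/2 = 1.55 m; q_3 = 0.82 × 1.33 × 1.55 = 1.690 m³/s
w_4 = (11.7 − 8.2)/2 = 1.75 m; q_4 = 0.89 × 0.83 × 1.75 = 1.293 m³/s
Stations 1, 5 contribute zero (depth or velocity is 0).
Q = Σ qᵢ = 8.002 m³/s

8.00 m³/s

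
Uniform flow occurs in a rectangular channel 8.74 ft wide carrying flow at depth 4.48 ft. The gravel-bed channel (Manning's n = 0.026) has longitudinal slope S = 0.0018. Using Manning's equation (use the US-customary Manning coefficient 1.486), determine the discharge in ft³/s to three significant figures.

A = b·y = 8.74 × 4.48 = 39.16 ft²
P = b + 2y = 8.74 + 2×4.48 = 17.70 ft
R = A/P = 39.16/17.70 = 2.212 ft
Q = (1.486/n)·A·R^(2/3)·S^(1/2) = (1.486/0.026) × 39.16 × 2.212^(2/3) × 0.0018^(1/2) = 161.2 ft³/s

161 ft³/s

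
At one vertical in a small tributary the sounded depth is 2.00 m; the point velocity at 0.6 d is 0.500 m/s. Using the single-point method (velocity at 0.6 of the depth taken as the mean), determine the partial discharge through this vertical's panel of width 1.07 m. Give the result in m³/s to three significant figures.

v̄ = v₀.₆ = 0.500 m/s
q = v̄ × d × w = 0.5000 × 2.00 × 1.07 = 1.070 m³/s

1.07 m³/s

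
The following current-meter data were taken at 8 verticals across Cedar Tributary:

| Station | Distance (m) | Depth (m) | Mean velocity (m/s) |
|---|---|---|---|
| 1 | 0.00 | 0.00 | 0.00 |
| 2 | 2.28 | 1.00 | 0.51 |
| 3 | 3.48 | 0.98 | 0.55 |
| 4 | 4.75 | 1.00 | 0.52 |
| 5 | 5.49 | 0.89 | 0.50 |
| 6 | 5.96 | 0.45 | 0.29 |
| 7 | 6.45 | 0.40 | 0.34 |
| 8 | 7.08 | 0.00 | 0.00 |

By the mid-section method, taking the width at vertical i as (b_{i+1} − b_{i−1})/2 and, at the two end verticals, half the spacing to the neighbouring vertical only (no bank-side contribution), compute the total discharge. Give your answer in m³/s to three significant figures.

w_2 = (3.48 − 0.00)/2 = 1.74 m; q_2 = 0.51 × 1.00 × 1.74 = 0.8874 m³/s
w_3 = (4.75 − 2.28)/2 = 1.235 m; q_3 = 0.55 × 0.98 × 1.235 = 0.6657 m³/s
w_4 = (5.49 − 3.48)/2 = 1.005 m; q_4 = 0.52 × 1.00 × 1.005 = 0.5226 m³/s
w_5 = (5.96 − 4.75)/2 = 0.605 m; q_5 = 0.50 × 0.89 × 0.605 = 0.2692 m³/s
w_6 = (6.45 − 5.49)/2 = 0.48 m; q_6 = 0.29 × 0.45 × 0.48 = 0.06264 m³/s
w_7 = (7.08 − 5.96)/2 = 0.56 m; q_7 = 0.34 × 0.40 × 0.56 = 0.07616 m³/s
Stations 1, 8 contribute zero (depth or velocity is 0).
Q = Σ qᵢ = 2.484 m³/s

2.48 m³/s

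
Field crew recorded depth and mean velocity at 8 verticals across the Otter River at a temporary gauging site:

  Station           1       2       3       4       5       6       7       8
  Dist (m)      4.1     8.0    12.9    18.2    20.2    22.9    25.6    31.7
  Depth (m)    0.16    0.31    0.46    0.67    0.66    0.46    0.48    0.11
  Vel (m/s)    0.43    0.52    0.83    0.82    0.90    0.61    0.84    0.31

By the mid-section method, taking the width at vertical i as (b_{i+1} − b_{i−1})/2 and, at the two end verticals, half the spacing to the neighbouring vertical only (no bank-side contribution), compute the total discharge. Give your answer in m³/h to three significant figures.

w_1 = (8.0 − 4.1)/2 = 1.95 m; q_1 = 0.43 × 0.16 × 1.95 = 0.1342 m³/s
w_2 = (12.9 − 4.1)/2 = 4.4 m; q_2 = 0.52 × 0.31 × 4.4 = 0.7093 m³/s
w_3 = (18.2 − 8.0)/2 = 5.1 m; q_3 = 0.83 × 0.46 × 5.1 = 1.947 m³/s
w_4 = (20.2 − 12.9)/2 = 3.65 m; q_4 = 0.82 × 0.67 × 3.65 = 2.005 m³/s
w_5 = (22.9 − 18.2)/2 = 2.35 m; q_5 = 0.90 × 0.66 × 2.35 = 1.396 m³/s
w_6 = (25.6 − 20.2)/2 = 2.7 m; q_6 = 0.61 × 0.46 × 2.7 = 0.7576 m³/s
w_7 = (31.7 − 22.9)/2 = 4.4 m; q_7 = 0.84 × 0.48 × 4.4 = 1.774 m³/s
w_8 = (31.7 − 25.6)/2 = 3.05 m; q_8 = 0.31 × 0.11 × 3.05 = 0.1040 m³/s
Q = Σ qᵢ = 8.828 m³/s
= 8.828 × 3600 = 31780 m³/h

31800 m³/h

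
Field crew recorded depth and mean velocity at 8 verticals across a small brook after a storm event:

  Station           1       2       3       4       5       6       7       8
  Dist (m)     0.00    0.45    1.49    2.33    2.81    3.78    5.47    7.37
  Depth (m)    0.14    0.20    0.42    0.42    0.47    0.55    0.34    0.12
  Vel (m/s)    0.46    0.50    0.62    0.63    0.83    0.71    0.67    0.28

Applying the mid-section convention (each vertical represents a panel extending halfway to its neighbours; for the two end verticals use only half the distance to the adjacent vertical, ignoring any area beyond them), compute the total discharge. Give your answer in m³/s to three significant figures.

w_1 = (0.45 − 0.00)/2 = 0.225 m; q_1 = 0.46 × 0.14 × 0.225 = 0.01449 m³/s
w_2 = (1.49 − 0.00)/2 = 0.745 m; q_2 = 0.50 × 0.20 × 0.745 = 0.07450 m³/s
w_3 = (2.33 − 0.45)/2 = 0.94 m; q_3 = 0.62 × 0.42 × 0.94 = 0.2448 m³/s
w_4 = (2.81 − 1.49)/2 = 0.66 m; q_4 = 0.63 × 0.42 × 0.66 = 0.1746 m³/s
w_5 = (3.78 − 2.33)/2 = 0.725 m; q_5 = 0.83 × 0.47 × 0.725 = 0.2828 m³/s
w_6 = (5.47 − 2.81)/2 = 1.33 m; q_6 = 0.71 × 0.55 × 1.33 = 0.5194 m³/s
w_7 = (7.37 − 3.78)/2 = 1.795 m; q_7 = 0.67 × 0.34 × 1.795 = 0.4089 m³/s
w_8 = (7.37 − 5.47)/2 = 0.95 m; q_8 = 0.28 × 0.12 × 0.95 = 0.03192 m³/s
Q = Σ qᵢ = 1.751 m³/s

1.75 m³/s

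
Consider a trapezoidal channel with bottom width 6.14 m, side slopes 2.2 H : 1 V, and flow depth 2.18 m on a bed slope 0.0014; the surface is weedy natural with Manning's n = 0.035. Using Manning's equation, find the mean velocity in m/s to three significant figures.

1.36 m/s

A = (b + z·y)·y = (6.14 + 2.2×2.18)×2.18 = 23.84 m²
P = b + 2y√(1+z²) = 6.14 + 2×2.18×√(1+2.2²) = 16.68 m
R = A/P = 23.84/16.68 = 1.430 m
Q = (1/n)·A·R^(2/3)·S^(1/2) = (1/0.035) × 23.84 × 1.430^(2/3) × 0.0014^(1/2) = 32.34 m³/s
V = Q/A = 32.34/23.84 = 1.357 m/s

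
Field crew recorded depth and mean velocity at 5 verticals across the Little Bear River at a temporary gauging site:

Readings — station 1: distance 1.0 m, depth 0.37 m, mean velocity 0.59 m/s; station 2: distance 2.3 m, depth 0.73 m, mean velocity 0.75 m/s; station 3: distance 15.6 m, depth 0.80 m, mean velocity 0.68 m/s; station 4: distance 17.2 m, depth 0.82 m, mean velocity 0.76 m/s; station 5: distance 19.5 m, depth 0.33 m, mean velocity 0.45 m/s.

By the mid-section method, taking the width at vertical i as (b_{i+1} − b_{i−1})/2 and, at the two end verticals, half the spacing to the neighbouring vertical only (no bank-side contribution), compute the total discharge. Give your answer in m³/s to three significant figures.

w_1 = (2.3 − 1.0)/2 = 0.65 m; q_1 = 0.59 × 0.37 × 0.65 = 0.1419 m³/s
w_2 = (15.6 − 1.0)/2 = 7.3 m; q_2 = 0.75 × 0.73 × 7.3 = 3.997 m³/s
w_3 = (17.2 − 2.3)/2 = 7.45 m; q_3 = 0.68 × 0.80 × 7.45 = 4.053 m³/s
w_4 = (19.5 − 15.6)/2 = 1.95 m; q_4 = 0.76 × 0.82 × 1.95 = 1.215 m³/s
w_5 = (19.5 − 17.2)/2 = 1.15 m; q_5 = 0.45 × 0.33 × 1.15 = 0.1708 m³/s
Q = Σ qᵢ = 9.577 m³/s

9.58 m³/s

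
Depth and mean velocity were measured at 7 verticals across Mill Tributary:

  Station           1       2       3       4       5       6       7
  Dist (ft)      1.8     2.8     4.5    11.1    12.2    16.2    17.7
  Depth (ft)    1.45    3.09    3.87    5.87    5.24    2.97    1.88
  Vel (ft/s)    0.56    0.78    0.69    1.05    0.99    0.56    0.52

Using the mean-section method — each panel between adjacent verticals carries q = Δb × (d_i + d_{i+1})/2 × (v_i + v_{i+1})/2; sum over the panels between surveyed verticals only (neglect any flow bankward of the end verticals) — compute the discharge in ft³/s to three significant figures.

Panel 1-2: Δb = 1 ft, d̄ = (1.45+3.09)/2 = 2.27, v̄ = (0.56+0.78)/2 = 0.67 → q = 1×2.27×0.67 = 1.521 ft³/s
Panel 2-3: Δb = 1.7 ft, d̄ = (3.09+3.87)/2 = 3.48, v̄ = (0.78+0.69)/2 = 0.735 → q = 1.7×3.48×0.735 = 4.348 ft³/s
Panel 3-4: Δb = 6.6 ft, d̄ = (3.87+5.87)/2 = 4.87, v̄ = (0.69+1.05)/2 = 0.87 → q = 6.6×4.87×0.87 = 27.96 ft³/s
Panel 4-5: Δb = 1.1 ft, d̄ = (5.87+5.24)/2 = 5.555, v̄ = (1.05+0.99)/2 = 1.02 → q = 1.1×5.555×1.02 = 6.233 ft³/s
Panel 5-6: Δb = 4 ft, d̄ = (5.24+2.97)/2 = 4.105, v̄ = (0.99+0.56)/2 = 0.775 → q = 4×4.105×0.775 = 12.73 ft³/s
Panel 6-7: Δb = 1.5 ft, d̄ = (2.97+1.88)/2 = 2.425, v̄ = (0.56+0.52)/2 = 0.54 → q = 1.5×2.425×0.54 = 1.964 ft³/s
Q = Σ q = 54.76 ft³/s

54.8 ft³/s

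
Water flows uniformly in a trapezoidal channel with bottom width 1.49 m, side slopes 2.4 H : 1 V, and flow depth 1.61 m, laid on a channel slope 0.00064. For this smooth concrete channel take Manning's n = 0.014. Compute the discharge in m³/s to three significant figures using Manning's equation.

A = (b + z·y)·y = (1.49 + 2.4×1.61)×1.61 = 8.620 m²
P = b + 2y√(1+z²) = 1.49 + 2×1.61×√(1+2.4²) = 9.862 m
R = A/P = 8.620/9.862 = 0.8741 m
Q = (1/n)·A·R^(2/3)·S^(1/2) = (1/0.014) × 8.620 × 0.8741^(2/3) × 0.00064^(1/2) = 14.24 m³/s

14.2 m³/s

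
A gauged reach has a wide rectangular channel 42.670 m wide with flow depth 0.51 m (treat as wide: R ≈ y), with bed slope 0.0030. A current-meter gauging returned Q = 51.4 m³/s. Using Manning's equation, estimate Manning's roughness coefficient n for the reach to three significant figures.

A = b·y = 42.670 × 0.51 = 21.76 m²
Wide channel: R ≈ y = 0.51 m
n = (1/Q)·A·R^(2/3)·S^(1/2) = (1/51.4) × 21.76 × 0.6383 × 0.05477 = 0.01480

0.0148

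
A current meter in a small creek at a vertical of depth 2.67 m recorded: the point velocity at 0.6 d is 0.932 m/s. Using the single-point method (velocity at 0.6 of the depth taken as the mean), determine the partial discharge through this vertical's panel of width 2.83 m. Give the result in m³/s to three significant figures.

7.04 m³/s

v̄ = v₀.₆ = 0.932 m/s
q = v̄ × d × w = 0.9320 × 2.67 × 2.83 = 7.042 m³/s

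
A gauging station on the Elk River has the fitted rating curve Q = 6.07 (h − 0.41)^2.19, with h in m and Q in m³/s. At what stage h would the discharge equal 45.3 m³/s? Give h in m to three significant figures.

2.91 m

h − h₀ = (Q/C)^(1/b) = (45.3/6.07)^(1/2.19) = 2.504 m
h = 0.41 + 2.504 = 2.914 m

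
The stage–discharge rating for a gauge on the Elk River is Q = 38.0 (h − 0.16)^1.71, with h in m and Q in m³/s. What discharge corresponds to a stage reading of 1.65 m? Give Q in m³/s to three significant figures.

Q = 38.0 × (1.65 − 0.16)^1.71 = 38.0 × 1.49^1.71 = 75.15 m³/s

75.2 m³/s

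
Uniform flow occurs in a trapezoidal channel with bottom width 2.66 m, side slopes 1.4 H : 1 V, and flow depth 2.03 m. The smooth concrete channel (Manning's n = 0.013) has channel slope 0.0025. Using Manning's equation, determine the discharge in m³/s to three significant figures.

A = (b + z·y)·y = (2.66 + 1.4×2.03)×2.03 = 11.17 m²
P = b + 2y√(1+z²) = 2.66 + 2×2.03×√(1+1.4²) = 9.645 m
R = A/P = 11.17/9.645 = 1.158 m
Q = (1/n)·A·R^(2/3)·S^(1/2) = (1/0.013) × 11.17 × 1.158^(2/3) × 0.0025^(1/2) = 47.37 m³/s

47.4 m³/s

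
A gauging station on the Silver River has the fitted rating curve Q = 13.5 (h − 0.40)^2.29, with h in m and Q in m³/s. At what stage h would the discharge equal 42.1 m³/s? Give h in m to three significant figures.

h − h₀ = (Q/C)^(1/b) = (42.1/13.5)^(1/2.29) = 1.643 m
h = 0.40 + 1.643 = 2.043 m

2.04 m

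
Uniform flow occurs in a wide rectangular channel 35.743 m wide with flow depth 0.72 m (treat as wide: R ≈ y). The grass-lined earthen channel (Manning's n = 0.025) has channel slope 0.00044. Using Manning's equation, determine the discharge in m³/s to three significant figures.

A = b·y = 35.743 × 0.72 = 25.73 m²
Wide channel: R ≈ y = 0.72 m
Q = (1/n)·A·R^(2/3)·S^(1/2) = (1/0.025) × 25.73 × 0.7200^(2/3) × 0.00044^(1/2) = 17.35 m³/s

17.3 m³/s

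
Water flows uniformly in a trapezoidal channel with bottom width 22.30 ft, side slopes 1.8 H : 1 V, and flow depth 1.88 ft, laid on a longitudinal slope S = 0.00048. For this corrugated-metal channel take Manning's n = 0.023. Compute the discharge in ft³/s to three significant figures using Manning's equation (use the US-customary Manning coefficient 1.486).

A = (b + z·y)·y = (22.30 + 1.8×1.88)×1.88 = 48.29 ft²
P = b + 2y√(1+z²) = 22.30 + 2×1.88×√(1+1.8²) = 30.04 ft
R = A/P = 48.29/30.04 = 1.607 ft
Q = (1.486/n)·A·R^(2/3)·S^(1/2) = (1.486/0.023) × 48.29 × 1.607^(2/3) × 0.00048^(1/2) = 93.78 ft³/s

93.8 ft³/s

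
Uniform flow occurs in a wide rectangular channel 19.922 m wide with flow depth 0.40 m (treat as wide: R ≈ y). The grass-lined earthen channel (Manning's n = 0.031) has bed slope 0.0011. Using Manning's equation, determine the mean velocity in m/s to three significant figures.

0.581 m/s

A = b·y = 19.922 × 0.40 = 7.969 m²
Wide channel: R ≈ y = 0.40 m
Q = (1/n)·A·R^(2/3)·S^(1/2) = (1/0.031) × 7.969 × 0.4000^(2/3) × 0.0011^(1/2) = 4.628 m³/s
V = Q/A = 4.628/7.969 = 0.5808 m/s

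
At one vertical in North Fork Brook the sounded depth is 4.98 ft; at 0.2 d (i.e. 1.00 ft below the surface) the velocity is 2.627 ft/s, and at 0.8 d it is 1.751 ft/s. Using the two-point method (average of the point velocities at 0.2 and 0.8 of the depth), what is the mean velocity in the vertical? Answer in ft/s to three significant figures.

v̄ = (2.627 + 1.751) / 2 = 2.189 ft/s

2.19 ft/s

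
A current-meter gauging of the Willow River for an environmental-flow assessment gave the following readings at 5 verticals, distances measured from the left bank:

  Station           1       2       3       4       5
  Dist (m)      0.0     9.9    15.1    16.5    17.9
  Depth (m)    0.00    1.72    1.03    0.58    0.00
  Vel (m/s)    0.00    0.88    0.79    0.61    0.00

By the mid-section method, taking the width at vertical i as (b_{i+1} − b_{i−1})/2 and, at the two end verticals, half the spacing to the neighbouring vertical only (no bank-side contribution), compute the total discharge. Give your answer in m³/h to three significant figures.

52600 m³/h

w_2 = (15.1 − 0.0)/2 = 7.55 m; q_2 = 0.88 × 1.72 × 7.55 = 11.43 m³/s
w_3 = (16.5 − 9.9)/2 = 3.3 m; q_3 = 0.79 × 1.03 × 3.3 = 2.685 m³/s
w_4 = (17.9 − 15.1)/2 = 1.4 m; q_4 = 0.61 × 0.58 × 1.4 = 0.4953 m³/s
Stations 1, 5 contribute zero (depth or velocity is 0).
Q = Σ qᵢ = 14.61 m³/s
= 14.61 × 3600 = 52590 m³/h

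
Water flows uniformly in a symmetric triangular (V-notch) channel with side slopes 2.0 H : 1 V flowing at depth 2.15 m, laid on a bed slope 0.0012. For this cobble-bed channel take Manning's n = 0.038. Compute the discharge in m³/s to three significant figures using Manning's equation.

8.21 m³/s

A = z·y² = 2.0×2.15² = 9.245 m²
P = 2y√(1+z²) = 2×2.15×√(1+2.0²) = 9.615 m
R = A/P = 9.245/9.615 = 0.9615 m
Q = (1/n)·A·R^(2/3)·S^(1/2) = (1/0.038) × 9.245 × 0.9615^(2/3) × 0.0012^(1/2) = 8.210 m³/s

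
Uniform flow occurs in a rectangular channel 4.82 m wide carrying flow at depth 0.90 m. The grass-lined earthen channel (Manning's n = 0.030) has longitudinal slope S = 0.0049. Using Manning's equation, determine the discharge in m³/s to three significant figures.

A = b·y = 4.82 × 0.90 = 4.338 m²
P = b + 2y = 4.82 + 2×0.90 = 6.620 m
R = A/P = 4.338/6.620 = 0.6553 m
Q = (1/n)·A·R^(2/3)·S^(1/2) = (1/0.030) × 4.338 × 0.6553^(2/3) × 0.0049^(1/2) = 7.636 m³/s

7.64 m³/s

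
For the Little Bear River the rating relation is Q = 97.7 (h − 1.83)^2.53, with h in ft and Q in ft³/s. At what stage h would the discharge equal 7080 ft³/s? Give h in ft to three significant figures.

h − h₀ = (Q/C)^(1/b) = (7080/97.7)^(1/2.53) = 5.435 ft
h = 1.83 + 5.435 = 7.265 ft

7.27 ft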